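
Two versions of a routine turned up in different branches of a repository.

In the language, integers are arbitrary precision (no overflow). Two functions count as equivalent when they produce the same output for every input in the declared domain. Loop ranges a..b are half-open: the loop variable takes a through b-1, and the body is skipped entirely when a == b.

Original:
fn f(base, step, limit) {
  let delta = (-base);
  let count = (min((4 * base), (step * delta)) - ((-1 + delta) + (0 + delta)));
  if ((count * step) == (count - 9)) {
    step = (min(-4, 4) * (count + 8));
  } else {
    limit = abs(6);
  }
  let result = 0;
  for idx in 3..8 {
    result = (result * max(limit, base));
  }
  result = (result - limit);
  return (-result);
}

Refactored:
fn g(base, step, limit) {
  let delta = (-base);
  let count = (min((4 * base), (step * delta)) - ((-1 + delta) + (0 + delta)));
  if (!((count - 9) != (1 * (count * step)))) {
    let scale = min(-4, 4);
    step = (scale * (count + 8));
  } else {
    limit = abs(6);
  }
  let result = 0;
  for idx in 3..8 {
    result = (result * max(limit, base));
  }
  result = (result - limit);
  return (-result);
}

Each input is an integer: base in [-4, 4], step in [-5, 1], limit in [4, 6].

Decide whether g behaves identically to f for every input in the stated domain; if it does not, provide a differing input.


Equivalent — the differences include statement counts differ; and local variable names differ; and comparison usage differs; and constant usage differs; and boolean connective usage differs; and arithmetic usage differs, yet no declared input distinguishes the two.
Tracing base=-3, step=-4, limit=5: f: delta becomes 3; next count becomes -17; next ((count * step) == (count - 9)) evaluates to false; next limit becomes 6; next result becomes 0; next at idx=3:; next result becomes 0; next at idx=4:; next result becomes 0; next at idx=5:; next result becomes 0; next at idx=6:; next result becomes 0; next at idx=7:; next result becomes 0; next result becomes -6; next final value 6 | g: delta becomes 3; next count becomes -17; next (!((count - 9) != (1 * (count * step)))) evaluates to false; next limit becomes 6; next result becomes 0; next at idx=3:; next result becomes 0; next at idx=4:; next result becomes 0; next at idx=5:; next result becomes 0; next at idx=6:; next result becomes 0; next at idx=7:; next result becomes 0; next result becomes -6; next final value 6 — matching result 6.
Every one of the 189 inputs gives matching results.
verdict: equivalent


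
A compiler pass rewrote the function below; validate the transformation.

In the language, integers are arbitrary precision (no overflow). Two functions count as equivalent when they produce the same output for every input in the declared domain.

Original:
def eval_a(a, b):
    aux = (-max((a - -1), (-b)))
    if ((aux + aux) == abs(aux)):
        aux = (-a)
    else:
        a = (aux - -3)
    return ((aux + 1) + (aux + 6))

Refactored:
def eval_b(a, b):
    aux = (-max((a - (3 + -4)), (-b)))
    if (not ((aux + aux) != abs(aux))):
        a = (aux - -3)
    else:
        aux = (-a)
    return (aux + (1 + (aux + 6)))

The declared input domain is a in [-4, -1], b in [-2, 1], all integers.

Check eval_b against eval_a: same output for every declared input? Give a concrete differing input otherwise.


Run the pair on a=-4, b=-2.
eval_a: aux becomes -2; next ((aux + aux) == abs(aux)) evaluates to false; next a becomes 1; next final value 3
eval_b: aux becomes -2; next (not ((aux + aux) != abs(aux))) evaluates to false; next aux becomes 4; next final value 15
3 against 15: the behavior changed.
verdict: not equivalent; witness: a=-4, b=-2


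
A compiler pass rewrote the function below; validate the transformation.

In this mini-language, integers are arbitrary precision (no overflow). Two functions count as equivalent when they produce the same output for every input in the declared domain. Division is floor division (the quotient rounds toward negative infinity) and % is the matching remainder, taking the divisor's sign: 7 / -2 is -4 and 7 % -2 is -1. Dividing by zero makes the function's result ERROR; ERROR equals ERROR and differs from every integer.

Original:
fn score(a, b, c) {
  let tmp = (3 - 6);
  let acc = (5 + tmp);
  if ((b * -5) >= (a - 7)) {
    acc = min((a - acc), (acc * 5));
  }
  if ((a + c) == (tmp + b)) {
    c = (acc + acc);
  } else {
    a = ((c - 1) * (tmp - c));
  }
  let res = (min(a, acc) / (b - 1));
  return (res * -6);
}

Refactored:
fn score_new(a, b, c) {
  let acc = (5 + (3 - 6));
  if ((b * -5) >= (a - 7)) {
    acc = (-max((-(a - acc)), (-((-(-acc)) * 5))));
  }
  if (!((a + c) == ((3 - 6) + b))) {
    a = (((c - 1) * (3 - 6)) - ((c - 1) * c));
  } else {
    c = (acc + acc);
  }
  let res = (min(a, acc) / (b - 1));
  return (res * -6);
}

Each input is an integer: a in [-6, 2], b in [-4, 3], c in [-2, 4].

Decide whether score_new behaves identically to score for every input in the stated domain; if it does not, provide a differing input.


The two versions differ — the changes include local variable names differ; also min/max/abs usage differs; also boolean connective usage differs; also arithmetic usage differs; also statement counts differ; also constant usage differs.
As a probe, take a=-4, b=-3, c=-1: score runs tmp = -3; acc = 2; ((b * -5) >= (a - 7)) -> true; acc = -6; ((a + c) == (tmp + b)) -> false; a = 4; res = 1; return -6; score_new runs acc = 2; ((b * -5) >= (a - 7)) -> true; acc = -6; (!((a + c) == ((3 - 6) + b))) -> true; a = 4; res = 1; return -6; both end at -6.
Checked all 504 inputs in the declared domain: the outputs agree on every one.
verdict: equivalent


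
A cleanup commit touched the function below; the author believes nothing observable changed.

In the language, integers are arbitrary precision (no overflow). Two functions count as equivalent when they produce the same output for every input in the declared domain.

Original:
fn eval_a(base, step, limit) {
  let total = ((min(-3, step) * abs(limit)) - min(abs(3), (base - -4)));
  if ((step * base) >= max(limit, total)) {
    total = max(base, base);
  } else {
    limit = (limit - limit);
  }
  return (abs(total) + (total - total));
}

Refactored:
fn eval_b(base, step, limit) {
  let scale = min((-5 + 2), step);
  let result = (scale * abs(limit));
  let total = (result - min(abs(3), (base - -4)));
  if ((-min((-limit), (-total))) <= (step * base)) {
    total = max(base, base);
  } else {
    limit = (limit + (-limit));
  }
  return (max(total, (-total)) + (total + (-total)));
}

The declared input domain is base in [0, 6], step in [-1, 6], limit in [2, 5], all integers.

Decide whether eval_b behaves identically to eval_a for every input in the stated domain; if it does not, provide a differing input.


Side by side, the visible changes include: constant usage differs; and comparison usage differs; and min/max/abs usage differs; and statement counts differ; and arithmetic usage differs; and local variable names differ.
One worked example (base=4, step=-1, limit=2) — eval_a: total=-9, then ((step * base) >= max(limit, total)) is false, then limit=0, then returns 9; eval_b: scale=-3, then result=-6, then total=-9, then ((-min((-limit), (-total))) <= (step * base)) is false, then limit=0, then returns 9; agreement on 9.
Checked all 224 inputs in the declared domain: the outputs agree on every one.
verdict: equivalent


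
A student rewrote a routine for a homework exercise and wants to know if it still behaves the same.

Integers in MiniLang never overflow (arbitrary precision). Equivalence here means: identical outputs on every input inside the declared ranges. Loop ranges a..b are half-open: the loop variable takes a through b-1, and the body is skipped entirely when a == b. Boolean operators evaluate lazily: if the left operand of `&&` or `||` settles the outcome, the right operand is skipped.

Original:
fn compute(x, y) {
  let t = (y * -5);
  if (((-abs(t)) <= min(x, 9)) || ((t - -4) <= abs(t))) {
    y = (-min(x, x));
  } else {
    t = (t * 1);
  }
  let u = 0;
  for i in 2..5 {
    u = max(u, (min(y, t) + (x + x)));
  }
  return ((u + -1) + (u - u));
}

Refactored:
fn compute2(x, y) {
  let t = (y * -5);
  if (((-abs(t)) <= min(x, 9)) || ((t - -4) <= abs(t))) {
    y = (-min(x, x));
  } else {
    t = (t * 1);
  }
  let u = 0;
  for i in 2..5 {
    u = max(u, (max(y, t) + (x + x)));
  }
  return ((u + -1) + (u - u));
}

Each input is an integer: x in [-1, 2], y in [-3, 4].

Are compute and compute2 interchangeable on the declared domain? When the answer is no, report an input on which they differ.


These are not equivalent — on x=-1, y=-3 the outputs split (-1 vs 12).
compute: t := 15 | (((-abs(t)) <= min(x, 9)) || ((t - -4) <= abs(t))): true | y := 1 | u := 0 | iter i=2: | u := 0 | iter i=3: | u := 0 | iter i=4: | u := 0 | result -1
compute2: t := 15 | (((-abs(t)) <= min(x, 9)) || ((t - -4) <= abs(t))): true | y := 1 | u := 0 | iter i=2: | u := 13 | iter i=3: | u := 13 | iter i=4: | u := 13 | result 12
verdict: not equivalent; witness: x=-1, y=-3


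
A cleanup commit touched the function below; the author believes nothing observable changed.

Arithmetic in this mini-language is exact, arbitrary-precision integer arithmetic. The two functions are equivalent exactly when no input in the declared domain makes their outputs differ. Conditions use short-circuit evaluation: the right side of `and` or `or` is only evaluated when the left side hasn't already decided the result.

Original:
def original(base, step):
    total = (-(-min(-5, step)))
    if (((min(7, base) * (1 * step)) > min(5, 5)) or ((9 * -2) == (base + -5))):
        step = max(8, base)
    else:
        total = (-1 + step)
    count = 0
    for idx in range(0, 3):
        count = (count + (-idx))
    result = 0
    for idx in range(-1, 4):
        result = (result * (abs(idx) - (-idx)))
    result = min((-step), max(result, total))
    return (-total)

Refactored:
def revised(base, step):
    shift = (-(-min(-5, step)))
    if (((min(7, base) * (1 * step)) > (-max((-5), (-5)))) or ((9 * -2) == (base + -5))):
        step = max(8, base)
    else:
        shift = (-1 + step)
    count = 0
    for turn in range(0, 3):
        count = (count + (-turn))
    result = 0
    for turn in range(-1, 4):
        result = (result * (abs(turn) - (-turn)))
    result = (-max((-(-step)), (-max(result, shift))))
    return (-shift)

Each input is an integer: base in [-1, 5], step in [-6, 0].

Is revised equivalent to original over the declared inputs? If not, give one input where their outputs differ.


Reading the diff, among the changes: local variable names differ, min/max/abs usage differs.
One worked example (base=0, step=-5) — original: total := -5 | (((min(7, base) * (1 * step)) > min(5, 5)) or ((9 * -2) == (base + -5))): false | total := -6 | count := 0 | iter idx=0: | count := 0 | iter idx=1: | count := -1 | iter idx=2: | count := -3 | result := 0 | iter idx=-1: | result := 0 | iter idx=0: | result := 0 | iter idx=1: | result := 0 | iter idx=2: | result := 0 | iter idx=3: | result := 0 | result := 0 | result 6; revised: shift := -5 | (((min(7, base) * (1 * step)) > (-max((-5), (-5)))) or ((9 * -2) == (base + -5))): false | shift := -6 | count := 0 | iter turn=0: | count := 0 | iter turn=1: | count := -1 | iter turn=2: | count := -3 | result := 0 | iter turn=-1: | result := 0 | iter turn=0: | result := 0 | iter turn=1: | result := 0 | iter turn=2: | result := 0 | iter turn=3: | result := 0 | result := 0 | result 6; agreement on 6.
Checked all 49 inputs in the declared domain: the outputs agree on every one.
verdict: equivalent


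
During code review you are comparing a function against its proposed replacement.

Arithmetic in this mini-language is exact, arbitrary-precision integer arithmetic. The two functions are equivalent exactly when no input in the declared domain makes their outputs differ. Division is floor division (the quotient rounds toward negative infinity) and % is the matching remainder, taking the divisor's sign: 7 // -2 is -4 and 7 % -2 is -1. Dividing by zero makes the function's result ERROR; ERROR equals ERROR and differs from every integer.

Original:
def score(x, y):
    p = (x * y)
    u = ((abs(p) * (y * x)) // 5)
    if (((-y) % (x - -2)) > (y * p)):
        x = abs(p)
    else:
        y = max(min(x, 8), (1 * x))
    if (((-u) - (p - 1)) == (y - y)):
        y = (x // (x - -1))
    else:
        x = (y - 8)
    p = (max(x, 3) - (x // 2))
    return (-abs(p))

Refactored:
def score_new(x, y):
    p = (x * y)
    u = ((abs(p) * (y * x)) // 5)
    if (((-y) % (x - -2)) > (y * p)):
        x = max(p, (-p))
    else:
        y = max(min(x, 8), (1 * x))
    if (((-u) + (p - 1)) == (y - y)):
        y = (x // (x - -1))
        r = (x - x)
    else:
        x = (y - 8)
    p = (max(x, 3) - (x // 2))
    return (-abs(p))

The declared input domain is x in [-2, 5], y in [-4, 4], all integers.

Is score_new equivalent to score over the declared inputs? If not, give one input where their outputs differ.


Not equivalent: x=-1, y=-4 separates them (-9 vs -2).
score: p := 4 | u := 3 | (((-y) % (x - -2)) > (y * p)): true | x := 4 | (((-u) - (p - 1)) == (y - y)): false | x := -12 | p := 9 | result -9
score_new: p := 4 | u := 3 | (((-y) % (x - -2)) > (y * p)): true | x := 4 | (((-u) + (p - 1)) == (y - y)): true | y := 0 | r := 0 | p := 2 | result -2
verdict: not equivalent; witness: x=-1, y=-4


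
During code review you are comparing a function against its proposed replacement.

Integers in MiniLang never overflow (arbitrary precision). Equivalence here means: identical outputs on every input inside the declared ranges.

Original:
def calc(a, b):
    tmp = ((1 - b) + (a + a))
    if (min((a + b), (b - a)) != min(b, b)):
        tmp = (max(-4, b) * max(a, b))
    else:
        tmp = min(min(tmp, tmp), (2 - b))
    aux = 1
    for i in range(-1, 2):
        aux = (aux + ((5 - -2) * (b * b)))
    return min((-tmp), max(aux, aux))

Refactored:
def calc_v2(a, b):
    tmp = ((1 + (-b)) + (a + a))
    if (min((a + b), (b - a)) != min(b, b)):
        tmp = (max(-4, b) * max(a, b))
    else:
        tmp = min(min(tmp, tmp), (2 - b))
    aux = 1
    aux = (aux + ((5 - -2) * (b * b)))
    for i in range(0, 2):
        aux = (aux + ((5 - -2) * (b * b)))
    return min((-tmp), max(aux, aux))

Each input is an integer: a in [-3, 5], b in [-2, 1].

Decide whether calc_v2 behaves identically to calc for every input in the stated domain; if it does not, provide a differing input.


This is a faithful refactor — statement counts differ; and loop structure differs; and constant usage differs; and arithmetic usage differs, but the computed results match everywhere.
One worked example (a=2, b=0) — calc: tmp := 5 | (min((a + b), (b - a)) != min(b, b)): true | tmp := 0 | aux := 1 | iter i=-1: | aux := 1 | iter i=0: | aux := 1 | iter i=1: | aux := 1 | result 0; calc_v2: tmp := 5 | (min((a + b), (b - a)) != min(b, b)): true | tmp := 0 | aux := 1 | aux := 1 | iter i=0: | aux := 1 | iter i=1: | aux := 1 | result 0; agreement on 0.
An exhaustive pass over the 36 declared inputs shows identical outputs.
verdict: equivalent


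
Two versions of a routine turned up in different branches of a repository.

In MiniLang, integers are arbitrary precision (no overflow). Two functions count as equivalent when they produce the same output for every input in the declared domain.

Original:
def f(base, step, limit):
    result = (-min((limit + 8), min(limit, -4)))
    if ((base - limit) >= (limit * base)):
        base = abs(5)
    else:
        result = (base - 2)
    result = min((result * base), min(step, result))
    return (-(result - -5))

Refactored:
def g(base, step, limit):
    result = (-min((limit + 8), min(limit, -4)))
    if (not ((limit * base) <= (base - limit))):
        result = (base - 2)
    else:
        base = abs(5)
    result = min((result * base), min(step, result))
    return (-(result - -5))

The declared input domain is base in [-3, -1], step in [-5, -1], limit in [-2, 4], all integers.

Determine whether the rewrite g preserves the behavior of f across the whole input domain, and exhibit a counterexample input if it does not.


The two are interchangeable: comparison usage differs, and boolean connective usage differs, and every declared input agrees.
Spot check at base=-1, step=-5, limit=-1 — f: result=4, then ((base - limit) >= (limit * base)) is false, then result=-3, then result=-5, then returns 0. g: result=4, then (not ((limit * base) <= (base - limit))) is true, then result=-3, then result=-5, then returns 0. Both give 0.
Checked all 105 inputs in the declared domain: the outputs agree on every one.
verdict: equivalent


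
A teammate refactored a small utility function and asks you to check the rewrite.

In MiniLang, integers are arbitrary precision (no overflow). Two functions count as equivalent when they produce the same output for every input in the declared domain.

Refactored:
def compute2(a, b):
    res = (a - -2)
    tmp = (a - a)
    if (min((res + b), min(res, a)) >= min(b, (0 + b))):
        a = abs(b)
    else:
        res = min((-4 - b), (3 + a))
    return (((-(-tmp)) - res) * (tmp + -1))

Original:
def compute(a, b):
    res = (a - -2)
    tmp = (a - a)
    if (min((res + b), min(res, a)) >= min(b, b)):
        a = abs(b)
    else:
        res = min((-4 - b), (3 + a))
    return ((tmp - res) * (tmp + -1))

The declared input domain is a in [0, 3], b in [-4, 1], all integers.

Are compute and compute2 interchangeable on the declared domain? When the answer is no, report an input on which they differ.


Differences: constant usage differs, and arithmetic usage differs — yet all 24 inputs agree.
verdict: equivalent


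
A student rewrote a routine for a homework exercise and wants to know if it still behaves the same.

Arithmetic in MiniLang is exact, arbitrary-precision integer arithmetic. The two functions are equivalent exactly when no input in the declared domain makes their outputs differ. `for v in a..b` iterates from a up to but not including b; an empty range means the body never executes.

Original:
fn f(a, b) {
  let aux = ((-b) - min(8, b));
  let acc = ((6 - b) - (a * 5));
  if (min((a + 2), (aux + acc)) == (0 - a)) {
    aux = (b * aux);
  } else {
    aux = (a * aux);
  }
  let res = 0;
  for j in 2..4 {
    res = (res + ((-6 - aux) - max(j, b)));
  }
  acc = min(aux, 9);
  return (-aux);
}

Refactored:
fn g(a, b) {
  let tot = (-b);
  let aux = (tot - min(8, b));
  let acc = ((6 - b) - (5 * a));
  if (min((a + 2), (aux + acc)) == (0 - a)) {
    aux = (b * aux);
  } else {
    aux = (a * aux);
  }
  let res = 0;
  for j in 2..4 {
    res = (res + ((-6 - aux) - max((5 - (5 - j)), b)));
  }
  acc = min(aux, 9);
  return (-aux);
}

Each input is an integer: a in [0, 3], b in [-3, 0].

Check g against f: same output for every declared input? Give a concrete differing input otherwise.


Equivalent — the differences include constant usage differs, plus statement counts differ, plus local variable names differ, plus arithmetic usage differs, yet no declared input distinguishes the two.
As a probe, take a=3, b=-1: f runs aux = 2; acc = -8; (min((a + 2), (aux + acc)) == (0 - a)) -> false; aux = 6; res = 0; [j=2]; res = -14; [j=3]; res = -29; acc = 6; return -6; g runs tot = 1; aux = 2; acc = -8; (min((a + 2), (aux + acc)) == (0 - a)) -> false; aux = 6; res = 0; [j=2]; res = -14; [j=3]; res = -29; acc = 6; return -6; both end at -6.
Every one of the 16 inputs gives matching results.
verdict: equivalent


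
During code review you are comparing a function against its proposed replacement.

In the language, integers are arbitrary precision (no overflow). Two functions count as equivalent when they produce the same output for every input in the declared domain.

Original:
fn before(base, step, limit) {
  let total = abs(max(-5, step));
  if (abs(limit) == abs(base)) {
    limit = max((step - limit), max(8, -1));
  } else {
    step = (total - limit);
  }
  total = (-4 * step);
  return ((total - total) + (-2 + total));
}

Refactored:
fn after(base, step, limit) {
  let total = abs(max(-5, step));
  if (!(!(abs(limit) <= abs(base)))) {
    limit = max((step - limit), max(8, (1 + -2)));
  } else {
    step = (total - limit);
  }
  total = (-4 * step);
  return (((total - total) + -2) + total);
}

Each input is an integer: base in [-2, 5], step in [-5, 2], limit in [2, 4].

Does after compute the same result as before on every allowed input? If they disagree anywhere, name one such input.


Not equivalent: base=3, step=-5, limit=2 separates them (-14 vs 18).
before: total = 5; (abs(limit) == abs(base)) -> false; step = 3; total = -12; return -14
after: total = 5; (!(!(abs(limit) <= abs(base)))) -> true; limit = 8; total = 20; return 18
verdict: not equivalent; witness: base=3, step=-5, limit=2


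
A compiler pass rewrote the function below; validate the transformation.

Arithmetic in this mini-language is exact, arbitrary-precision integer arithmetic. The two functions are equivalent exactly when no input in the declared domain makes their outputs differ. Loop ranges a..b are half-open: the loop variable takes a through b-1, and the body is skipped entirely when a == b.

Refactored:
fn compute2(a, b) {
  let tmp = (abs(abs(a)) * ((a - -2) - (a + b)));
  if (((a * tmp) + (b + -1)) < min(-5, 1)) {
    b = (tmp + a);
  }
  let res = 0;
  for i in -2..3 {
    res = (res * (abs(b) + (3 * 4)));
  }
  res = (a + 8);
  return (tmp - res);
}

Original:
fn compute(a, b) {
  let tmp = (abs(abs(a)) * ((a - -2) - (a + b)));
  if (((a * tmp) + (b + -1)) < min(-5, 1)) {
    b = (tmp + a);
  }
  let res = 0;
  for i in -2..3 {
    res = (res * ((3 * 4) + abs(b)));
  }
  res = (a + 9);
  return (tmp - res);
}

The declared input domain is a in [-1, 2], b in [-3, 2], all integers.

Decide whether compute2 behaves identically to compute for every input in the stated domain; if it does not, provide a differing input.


Evaluate both at a=-1, b=-3.
compute: tmp = 5; (((a * tmp) + (b + -1)) < min(-5, 1)) -> true; b = 4; res = 0; [i=-2]; res = 0; [i=-1]; res = 0; [i=0]; res = 0; [i=1]; res = 0; [i=2]; res = 0; res = 8; return -3
compute2: tmp = 5; (((a * tmp) + (b + -1)) < min(-5, 1)) -> true; b = 4; res = 0; [i=-2]; res = 0; [i=-1]; res = 0; [i=0]; res = 0; [i=1]; res = 0; [i=2]; res = 0; res = 7; return -2
-3 against -2: the behavior changed.
verdict: not equivalent; witness: a=-1, b=-3


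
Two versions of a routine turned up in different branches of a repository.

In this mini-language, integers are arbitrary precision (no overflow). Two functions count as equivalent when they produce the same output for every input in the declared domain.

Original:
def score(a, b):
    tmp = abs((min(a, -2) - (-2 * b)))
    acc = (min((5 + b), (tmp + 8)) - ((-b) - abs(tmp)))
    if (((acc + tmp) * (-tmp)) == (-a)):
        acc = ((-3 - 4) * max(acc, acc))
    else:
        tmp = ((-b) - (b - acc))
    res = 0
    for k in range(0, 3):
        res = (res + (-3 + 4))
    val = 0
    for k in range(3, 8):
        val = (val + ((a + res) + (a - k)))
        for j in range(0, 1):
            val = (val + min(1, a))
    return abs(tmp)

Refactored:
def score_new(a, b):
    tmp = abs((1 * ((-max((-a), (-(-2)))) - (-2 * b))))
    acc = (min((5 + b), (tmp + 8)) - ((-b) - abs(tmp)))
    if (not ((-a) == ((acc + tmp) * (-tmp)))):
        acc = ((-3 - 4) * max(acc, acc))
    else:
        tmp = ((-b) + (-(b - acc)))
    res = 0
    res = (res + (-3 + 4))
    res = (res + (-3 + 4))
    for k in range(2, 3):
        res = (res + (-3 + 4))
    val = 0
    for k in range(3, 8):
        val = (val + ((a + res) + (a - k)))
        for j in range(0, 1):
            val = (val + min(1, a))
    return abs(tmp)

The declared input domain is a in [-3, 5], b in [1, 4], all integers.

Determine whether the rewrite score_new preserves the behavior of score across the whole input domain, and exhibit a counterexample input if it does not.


These are not equivalent — on a=-3, b=1 the outputs split (6 vs 1).
score: tmp=1, then acc=8, then (((acc + tmp) * (-tmp)) == (-a)) is false, then tmp=6, then res=0, then (k=0), then res=1, then (k=1), then res=2, then (k=2), then res=3, then val=0, then (k=3), then val=-6, then (j=0), then val=-9, then (k=4), then val=-16, then (j=0), then val=-19, then (k=5), then val=-27, then (j=0), then val=-30, then (k=6), then val=-39, then (j=0), then val=-42, then (k=7), then val=-52, then (j=0), then val=-55, then returns 6
score_new: tmp=1, then acc=8, then (not ((-a) == ((acc + tmp) * (-tmp)))) is true, then acc=-56, then res=0, then res=1, then res=2, then (k=2), then res=3, then val=0, then (k=3), then val=-6, then (j=0), then val=-9, then (k=4), then val=-16, then (j=0), then val=-19, then (k=5), then val=-27, then (j=0), then val=-30, then (k=6), then val=-39, then (j=0), then val=-42, then (k=7), then val=-52, then (j=0), then val=-55, then returns 1
verdict: not equivalent; witness: a=-3, b=1


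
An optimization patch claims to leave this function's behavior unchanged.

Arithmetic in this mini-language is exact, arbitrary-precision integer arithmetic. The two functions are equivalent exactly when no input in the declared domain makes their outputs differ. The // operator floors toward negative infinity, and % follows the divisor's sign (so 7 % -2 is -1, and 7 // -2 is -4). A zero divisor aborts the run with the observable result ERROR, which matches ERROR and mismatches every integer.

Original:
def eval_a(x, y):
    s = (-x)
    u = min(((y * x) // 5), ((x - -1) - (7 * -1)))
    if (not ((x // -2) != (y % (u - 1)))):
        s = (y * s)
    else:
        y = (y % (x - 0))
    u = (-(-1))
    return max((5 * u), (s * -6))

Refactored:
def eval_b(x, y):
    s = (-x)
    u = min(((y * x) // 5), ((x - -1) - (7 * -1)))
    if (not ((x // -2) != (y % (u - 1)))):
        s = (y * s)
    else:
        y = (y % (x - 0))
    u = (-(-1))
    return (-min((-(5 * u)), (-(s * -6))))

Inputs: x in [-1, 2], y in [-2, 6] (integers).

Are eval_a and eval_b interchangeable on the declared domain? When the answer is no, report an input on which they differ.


Comparing the listings, the differences include: min/max/abs usage differs.
Tracing x=2, y=-2: eval_a: s=-2, then u=-1, then (not ((x // -2) != (y % (u - 1)))) is false, then y=0, then u=1, then returns 12 | eval_b: s=-2, then u=-1, then (not ((x // -2) != (y % (u - 1)))) is false, then y=0, then u=1, then returns 12 — matching result 12.
Every one of the 36 inputs gives matching results.
verdict: equivalent


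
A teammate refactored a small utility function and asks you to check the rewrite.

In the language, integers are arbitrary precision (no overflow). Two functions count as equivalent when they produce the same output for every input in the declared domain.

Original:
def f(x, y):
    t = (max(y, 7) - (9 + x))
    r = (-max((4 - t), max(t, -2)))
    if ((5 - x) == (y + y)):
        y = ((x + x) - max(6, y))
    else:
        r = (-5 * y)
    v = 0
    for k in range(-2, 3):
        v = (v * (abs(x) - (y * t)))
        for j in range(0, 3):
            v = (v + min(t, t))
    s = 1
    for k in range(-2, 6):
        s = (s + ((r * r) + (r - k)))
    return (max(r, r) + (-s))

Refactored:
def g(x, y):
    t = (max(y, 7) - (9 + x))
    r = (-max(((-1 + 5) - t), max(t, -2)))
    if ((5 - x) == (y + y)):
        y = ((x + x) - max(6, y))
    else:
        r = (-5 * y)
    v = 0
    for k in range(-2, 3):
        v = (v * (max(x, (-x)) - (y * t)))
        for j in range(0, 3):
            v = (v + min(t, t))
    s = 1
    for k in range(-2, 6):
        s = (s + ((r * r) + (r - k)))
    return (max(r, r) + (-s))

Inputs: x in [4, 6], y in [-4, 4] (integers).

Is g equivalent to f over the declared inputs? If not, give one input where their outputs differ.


Comparing the listings, the differences include: min/max/abs usage differs, plus constant usage differs, plus arithmetic usage differs.
As a probe, take x=6, y=4: f runs t = -8; r = -12; ((5 - x) == (y + y)) -> false; r = -20; v = 0; [k=-2]; v = 0; [j=0]; v = -8; [j=1]; v = -16; [j=2]; v = -24; [k=-1]; v = -912; [j=0]; v = -920; [j=1]; v = -928; [j=2]; v = -936; [k=0]; v = -35568; [j=0]; v = -35576; [j=1]; v = -35584; [j=2]; v = -35592; [k=1]; v = -1352496; [j=0]; v = -1352504; [j=1]; v = -1352512; [j=2]; v = -1352520; [k=2]; v = -51395760; [j=0]; v = -51395768; [j=1]; v = -51395776; [j=2]; v = -51395784; s = 1; [k=-2]; s = 383; [k=-1]; s = 764; [k=0]; s = 1144; [k=1]; s = 1523; [k=2]; s = 1901; [k=3]; s = 2278; [k=4]; s = 2654; [k=5]; s = 3029; return -3049; g runs t = -8; r = -12; ((5 - x) == (y + y)) -> false; r = -20; v = 0; [k=-2]; v = 0; [j=0]; v = -8; [j=1]; v = -16; [j=2]; v = -24; [k=-1]; v = -912; [j=0]; v = -920; [j=1]; v = -928; [j=2]; v = -936; [k=0]; v = -35568; [j=0]; v = -35576; [j=1]; v = -35584; [j=2]; v = -35592; [k=1]; v = -1352496; [j=0]; v = -1352504; [j=1]; v = -1352512; [j=2]; v = -1352520; [k=2]; v = -51395760; [j=0]; v = -51395768; [j=1]; v = -51395776; [j=2]; v = -51395784; s = 1; [k=-2]; s = 383; [k=-1]; s = 764; [k=0]; s = 1144; [k=1]; s = 1523; [k=2]; s = 1901; [k=3]; s = 2278; [k=4]; s = 2654; [k=5]; s = 3029; return -3049; both end at -3049.
An exhaustive pass over the 27 declared inputs shows identical outputs.
verdict: equivalent


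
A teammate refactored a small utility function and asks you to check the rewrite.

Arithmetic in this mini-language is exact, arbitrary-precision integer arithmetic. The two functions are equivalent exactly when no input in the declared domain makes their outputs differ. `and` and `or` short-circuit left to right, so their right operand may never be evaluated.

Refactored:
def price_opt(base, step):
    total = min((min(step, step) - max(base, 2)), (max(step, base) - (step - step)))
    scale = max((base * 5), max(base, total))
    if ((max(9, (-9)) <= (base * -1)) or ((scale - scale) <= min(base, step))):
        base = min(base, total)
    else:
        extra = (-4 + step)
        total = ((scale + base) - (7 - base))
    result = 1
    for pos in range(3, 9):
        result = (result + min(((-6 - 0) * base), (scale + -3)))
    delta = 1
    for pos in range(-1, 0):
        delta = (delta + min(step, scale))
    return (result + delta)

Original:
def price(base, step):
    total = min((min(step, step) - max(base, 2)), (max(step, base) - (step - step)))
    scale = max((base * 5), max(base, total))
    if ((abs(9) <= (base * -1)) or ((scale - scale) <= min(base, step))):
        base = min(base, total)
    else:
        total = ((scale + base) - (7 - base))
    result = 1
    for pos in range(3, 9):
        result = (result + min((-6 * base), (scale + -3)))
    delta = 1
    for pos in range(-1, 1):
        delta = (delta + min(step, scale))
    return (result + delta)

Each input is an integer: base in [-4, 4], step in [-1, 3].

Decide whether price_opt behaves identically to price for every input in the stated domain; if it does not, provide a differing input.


The rewrite breaks on base=-4, step=-1, where the results are -40 and -37.
price: total := -3 | scale := -3 | ((abs(9) <= (base * -1)) or ((scale - scale) <= min(base, step))): false | total := -18 | result := 1 | iter pos=3: | result := -5 | iter pos=4: | result := -11 | iter pos=5: | result := -17 | iter pos=6: | result := -23 | iter pos=7: | result := -29 | iter pos=8: | result := -35 | delta := 1 | iter pos=-1: | delta := -2 | iter pos=0: | delta := -5 | result -40
price_opt: total := -3 | scale := -3 | ((max(9, (-9)) <= (base * -1)) or ((scale - scale) <= min(base, step))): false | extra := -5 | total := -18 | result := 1 | iter pos=3: | result := -5 | iter pos=4: | result := -11 | iter pos=5: | result := -17 | iter pos=6: | result := -23 | iter pos=7: | result := -29 | iter pos=8: | result := -35 | delta := 1 | iter pos=-1: | delta := -2 | result -37
verdict: not equivalent; witness: base=-4, step=-1


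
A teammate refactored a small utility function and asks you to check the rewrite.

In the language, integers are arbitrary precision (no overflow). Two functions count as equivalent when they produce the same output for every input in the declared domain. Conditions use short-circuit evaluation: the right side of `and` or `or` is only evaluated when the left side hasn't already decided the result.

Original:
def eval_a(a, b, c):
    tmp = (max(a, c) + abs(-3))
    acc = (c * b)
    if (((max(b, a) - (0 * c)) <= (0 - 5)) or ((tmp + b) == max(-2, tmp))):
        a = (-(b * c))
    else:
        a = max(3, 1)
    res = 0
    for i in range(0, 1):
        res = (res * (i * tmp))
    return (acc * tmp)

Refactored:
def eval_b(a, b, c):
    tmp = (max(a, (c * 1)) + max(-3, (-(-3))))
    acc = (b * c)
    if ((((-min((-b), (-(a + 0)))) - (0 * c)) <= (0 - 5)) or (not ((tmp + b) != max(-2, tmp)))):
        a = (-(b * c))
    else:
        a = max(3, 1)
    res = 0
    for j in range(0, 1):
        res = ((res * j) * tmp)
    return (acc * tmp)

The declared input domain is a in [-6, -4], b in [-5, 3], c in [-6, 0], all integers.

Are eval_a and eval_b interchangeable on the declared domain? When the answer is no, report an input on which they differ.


The two are interchangeable: arithmetic usage differs; local variable names differ; min/max/abs usage differs; constant usage differs; boolean connective usage differs; comparison usage differs, and every declared input agrees.
Tracing a=-6, b=2, c=0: eval_a: tmp := 3 | acc := 0 | (((max(b, a) - (0 * c)) <= (0 - 5)) or ((tmp + b) == max(-2, tmp))): false | a := 3 | res := 0 | iter i=0: | res := 0 | result 0 | eval_b: tmp := 3 | acc := 0 | ((((-min((-b), (-(a + 0)))) - (0 * c)) <= (0 - 5)) or (not ((tmp + b) != max(-2, tmp)))): false | a := 3 | res := 0 | iter j=0: | res := 0 | result 0 — matching result 0.
Across all 189 domain points the two functions coincide.
verdict: equivalent


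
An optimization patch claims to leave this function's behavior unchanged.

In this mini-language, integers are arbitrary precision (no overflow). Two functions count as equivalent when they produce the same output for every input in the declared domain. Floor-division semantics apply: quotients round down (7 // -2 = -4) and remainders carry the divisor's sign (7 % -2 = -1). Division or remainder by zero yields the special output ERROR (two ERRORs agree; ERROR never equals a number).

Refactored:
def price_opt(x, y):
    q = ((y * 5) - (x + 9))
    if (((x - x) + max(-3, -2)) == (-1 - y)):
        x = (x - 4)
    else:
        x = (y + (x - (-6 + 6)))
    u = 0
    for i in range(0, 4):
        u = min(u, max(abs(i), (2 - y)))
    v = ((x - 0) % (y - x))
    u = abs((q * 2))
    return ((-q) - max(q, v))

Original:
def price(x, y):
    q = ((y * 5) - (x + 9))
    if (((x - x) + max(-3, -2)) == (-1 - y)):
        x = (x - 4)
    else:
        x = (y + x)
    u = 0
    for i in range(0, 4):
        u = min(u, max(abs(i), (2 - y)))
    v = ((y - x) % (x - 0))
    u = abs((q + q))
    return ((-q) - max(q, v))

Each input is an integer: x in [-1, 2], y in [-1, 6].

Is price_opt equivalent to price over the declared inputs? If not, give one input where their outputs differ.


Evaluate both at x=-1, y=-1.
price: q becomes -13; next (((x - x) + max(-3, -2)) == (-1 - y)) evaluates to false; next x becomes -2; next u becomes 0; next at i=0:; next u becomes 0; next at i=1:; next u becomes 0; next at i=2:; next u becomes 0; next at i=3:; next u becomes 0; next v becomes -1; next u becomes 26; next final value 14
price_opt: q becomes -13; next (((x - x) + max(-3, -2)) == (-1 - y)) evaluates to false; next x becomes -2; next u becomes 0; next at i=0:; next u becomes 0; next at i=1:; next u becomes 0; next at i=2:; next u becomes 0; next at i=3:; next u becomes 0; next v becomes 0; next u becomes 26; next final value 13
14 vs 13 — the two versions disagree here.
verdict: not equivalent; witness: x=-1, y=-1


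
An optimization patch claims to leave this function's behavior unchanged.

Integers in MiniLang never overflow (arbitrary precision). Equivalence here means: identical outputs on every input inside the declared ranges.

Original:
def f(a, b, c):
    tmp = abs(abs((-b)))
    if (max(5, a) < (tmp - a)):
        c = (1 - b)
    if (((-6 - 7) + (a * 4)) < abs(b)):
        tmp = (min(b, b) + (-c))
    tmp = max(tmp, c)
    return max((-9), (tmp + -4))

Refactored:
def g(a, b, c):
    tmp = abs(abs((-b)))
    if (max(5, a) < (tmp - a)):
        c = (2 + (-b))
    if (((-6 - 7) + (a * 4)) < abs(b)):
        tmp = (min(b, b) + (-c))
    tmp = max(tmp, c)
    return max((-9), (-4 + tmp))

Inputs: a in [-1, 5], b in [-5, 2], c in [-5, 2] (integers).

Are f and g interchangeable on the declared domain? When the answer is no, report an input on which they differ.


The rewrite breaks on a=-1, b=-5, c=-5, where the results are 2 and 3.
f: tmp becomes 5; next (max(5, a) < (tmp - a)) evaluates to true; next c becomes 6; next (((-6 - 7) + (a * 4)) < abs(b)) evaluates to true; next tmp becomes -11; next tmp becomes 6; next final value 2
g: tmp becomes 5; next (max(5, a) < (tmp - a)) evaluates to true; next c becomes 7; next (((-6 - 7) + (a * 4)) < abs(b)) evaluates to true; next tmp becomes -12; next tmp becomes 7; next final value 3
verdict: not equivalent; witness: a=-1, b=-5, c=-5


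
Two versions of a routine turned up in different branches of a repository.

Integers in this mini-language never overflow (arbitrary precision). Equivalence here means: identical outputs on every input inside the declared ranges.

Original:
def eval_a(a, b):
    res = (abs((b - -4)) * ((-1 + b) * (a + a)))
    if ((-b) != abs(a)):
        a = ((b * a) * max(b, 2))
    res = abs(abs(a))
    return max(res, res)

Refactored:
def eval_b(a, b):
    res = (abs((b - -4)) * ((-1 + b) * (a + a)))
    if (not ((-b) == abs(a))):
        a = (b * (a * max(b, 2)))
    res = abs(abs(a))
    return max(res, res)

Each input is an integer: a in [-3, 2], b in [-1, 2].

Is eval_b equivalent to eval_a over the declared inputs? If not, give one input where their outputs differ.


Reading the diff, among the changes: boolean connective usage differs; also comparison usage differs.
As a probe, take a=2, b=-1: eval_a runs res becomes -24; next ((-b) != abs(a)) evaluates to true; next a becomes -4; next res becomes 4; next final value 4; eval_b runs res becomes -24; next (not ((-b) == abs(a))) evaluates to true; next a becomes -4; next res becomes 4; next final value 4; both end at 4.
Sweeping the whole domain (24 inputs) finds no disagreement.
verdict: equivalent


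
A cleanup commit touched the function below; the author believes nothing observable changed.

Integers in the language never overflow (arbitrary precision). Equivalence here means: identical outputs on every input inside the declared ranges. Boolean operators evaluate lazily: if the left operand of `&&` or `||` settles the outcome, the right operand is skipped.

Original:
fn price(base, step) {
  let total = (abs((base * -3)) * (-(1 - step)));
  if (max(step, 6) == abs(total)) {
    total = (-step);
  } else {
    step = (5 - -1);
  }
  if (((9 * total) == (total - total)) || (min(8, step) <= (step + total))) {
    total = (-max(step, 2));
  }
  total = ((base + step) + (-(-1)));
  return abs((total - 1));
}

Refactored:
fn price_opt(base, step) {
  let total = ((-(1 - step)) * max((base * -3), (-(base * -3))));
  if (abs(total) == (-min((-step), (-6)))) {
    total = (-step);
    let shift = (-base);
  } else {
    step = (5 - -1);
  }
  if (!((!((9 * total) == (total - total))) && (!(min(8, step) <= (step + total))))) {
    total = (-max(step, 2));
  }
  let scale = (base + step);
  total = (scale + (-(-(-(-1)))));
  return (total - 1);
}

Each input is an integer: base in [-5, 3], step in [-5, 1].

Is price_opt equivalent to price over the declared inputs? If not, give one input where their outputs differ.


Try base=-2, step=0.
price: total = -6; (max(step, 6) == abs(total)) -> true; total = 0; (((9 * total) == (total - total)) || (min(8, step) <= (step + total))) -> true; total = -2; total = -1; return 2
price_opt: total = -6; (abs(total) == (-min((-step), (-6)))) -> true; total = 0; shift = 2; (!((!((9 * total) == (total - total))) && (!(min(8, step) <= (step + total))))) -> true; total = -2; scale = -2; total = -1; return -2
2 vs -2 — the two versions disagree here.
verdict: not equivalent; witness: base=-2, step=0


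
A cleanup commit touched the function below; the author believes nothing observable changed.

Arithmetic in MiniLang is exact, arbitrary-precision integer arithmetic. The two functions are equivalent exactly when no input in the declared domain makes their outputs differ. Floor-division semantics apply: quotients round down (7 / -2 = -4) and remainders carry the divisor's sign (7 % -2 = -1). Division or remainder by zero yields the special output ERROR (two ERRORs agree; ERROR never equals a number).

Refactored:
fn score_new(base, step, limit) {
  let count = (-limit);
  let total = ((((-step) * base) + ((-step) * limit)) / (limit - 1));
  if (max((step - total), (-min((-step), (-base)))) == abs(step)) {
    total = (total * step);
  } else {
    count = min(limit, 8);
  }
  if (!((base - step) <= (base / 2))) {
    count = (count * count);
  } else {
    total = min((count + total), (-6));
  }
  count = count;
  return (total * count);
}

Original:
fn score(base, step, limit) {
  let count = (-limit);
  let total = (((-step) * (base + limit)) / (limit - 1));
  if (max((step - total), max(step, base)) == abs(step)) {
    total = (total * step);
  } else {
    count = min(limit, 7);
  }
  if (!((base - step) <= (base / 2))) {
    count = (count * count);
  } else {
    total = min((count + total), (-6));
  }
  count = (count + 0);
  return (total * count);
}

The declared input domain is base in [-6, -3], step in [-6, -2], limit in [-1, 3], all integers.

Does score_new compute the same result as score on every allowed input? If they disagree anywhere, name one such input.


Although `7` became `8`, no input in the stated domain can expose it.
One worked example (base=-4, step=-4, limit=-1) — score: count becomes 1; next total becomes 10; next (max((step - total), max(step, base)) == abs(step)) evaluates to false; next count becomes -1; next (!((base - step) <= (base / 2))) evaluates to true; next count becomes 1; next count becomes 1; next final value 10; score_new: count becomes 1; next total becomes 10; next (max((step - total), (-min((-step), (-base)))) == abs(step)) evaluates to false; next count becomes -1; next (!((base - step) <= (base / 2))) evaluates to true; next count becomes 1; next count becomes 1; next final value 10; agreement on 10.
An exhaustive pass over the 100 declared inputs shows identical outputs.
verdict: equivalent
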